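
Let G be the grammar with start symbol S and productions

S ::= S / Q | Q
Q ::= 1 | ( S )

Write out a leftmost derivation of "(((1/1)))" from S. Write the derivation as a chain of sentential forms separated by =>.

S => Q => (S) => (Q) => ((S)) => ((Q)) => (((S))) => (((S/Q))) => (((Q/Q))) => (((1/Q))) => (((1/1)))

S => Q   [S ::= Q]
Q => (S)   [Q ::= ( S )]
(S) => (Q)   [S ::= Q]
(Q) => ((S))   [Q ::= ( S )]
((S)) => ((Q))   [S ::= Q]
((Q)) => (((S)))   [Q ::= ( S )]
(((S))) => (((S/Q)))   [S ::= S / Q]
(((S/Q))) => (((Q/Q)))   [S ::= Q]
(((Q/Q))) => (((1/Q)))   [Q ::= 1]
(((1/Q))) => (((1/1)))   [Q ::= 1]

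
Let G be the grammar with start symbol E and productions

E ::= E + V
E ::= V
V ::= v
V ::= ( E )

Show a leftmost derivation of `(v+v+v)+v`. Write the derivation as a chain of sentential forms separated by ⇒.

E ⇒ E+V   [E ::= E + V]
E+V ⇒ V+V   [E ::= V]
V+V ⇒ (E)+V   [V ::= ( E )]
(E)+V ⇒ (E+V)+V   [E ::= E + V]
(E+V)+V ⇒ (E+V+V)+V   [E ::= E + V]
(E+V+V)+V ⇒ (V+V+V)+V   [E ::= V]
(V+V+V)+V ⇒ (v+V+V)+V   [V ::= v]
(v+V+V)+V ⇒ (v+v+V)+V   [V ::= v]
(v+v+V)+V ⇒ (v+v+v)+V   [V ::= v]
(v+v+v)+V ⇒ (v+v+v)+v   [V ::= v]

E ⇒ E+V ⇒ V+V ⇒ (E)+V ⇒ (E+V)+V ⇒ (E+V+V)+V ⇒ (V+V+V)+V ⇒ (v+V+V)+V ⇒ (v+v+V)+V ⇒ (v+v+v)+V ⇒ (v+v+v)+v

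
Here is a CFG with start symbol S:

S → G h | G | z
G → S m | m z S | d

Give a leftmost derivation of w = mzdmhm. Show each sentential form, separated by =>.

S => G => Sm => Gm => mzSm => mzGhm => mzSmhm => mzGmhm => mzdmhm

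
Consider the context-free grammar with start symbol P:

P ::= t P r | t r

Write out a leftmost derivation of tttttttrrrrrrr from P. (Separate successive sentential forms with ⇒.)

P ⇒ tPr   [P ::= t P r]
tPr ⇒ ttPrr   [P ::= t P r]
ttPrr ⇒ tttPrrr   [P ::= t P r]
tttPrrr ⇒ ttttPrrrr   [P ::= t P r]
ttttPrrrr ⇒ tttttPrrrrr   [P ::= t P r]
tttttPrrrrr ⇒ ttttttPrrrrrr   [P ::= t P r]
ttttttPrrrrrr ⇒ tttttttrrrrrrr   [P ::= t r]

P ⇒ tPr ⇒ ttPrr ⇒ tttPrrr ⇒ ttttPrrrr ⇒ tttttPrrrrr ⇒ ttttttPrrrrrr ⇒ tttttttrrrrrrr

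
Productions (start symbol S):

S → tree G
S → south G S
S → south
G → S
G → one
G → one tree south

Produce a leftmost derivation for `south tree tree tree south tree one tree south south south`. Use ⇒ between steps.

S ⇒ south G S   [S → south G S]
south G S ⇒ south S S   [G → S]
south S S ⇒ south tree G S   [S → tree G]
south tree G S ⇒ south tree S S   [G → S]
south tree S S ⇒ south tree tree G S   [S → tree G]
south tree tree G S ⇒ south tree tree S S   [G → S]
south tree tree S S ⇒ south tree tree tree G S   [S → tree G]
south tree tree tree G S ⇒ south tree tree tree S S   [G → S]
south tree tree tree S S ⇒ south tree tree tree south G S S   [S → south G S]
south tree tree tree south G S S ⇒ south tree tree tree south S S S   [G → S]
south tree tree tree south S S S ⇒ south tree tree tree south tree G S S   [S → tree G]
south tree tree tree south tree G S S ⇒ south tree tree tree south tree one tree south S S   [G → one tree south]
south tree tree tree south tree one tree south S S ⇒ south tree tree tree south tree one tree south south S   [S → south]
south tree tree tree south tree one tree south south S ⇒ south tree tree tree south tree one tree south south south   [S → south]

S ⇒ south G S ⇒ south S S ⇒ south tree G S ⇒ south tree S S ⇒ south tree tree G S ⇒ south tree tree S S ⇒ south tree tree tree G S ⇒ south tree tree tree S S ⇒ south tree tree tree south G S S ⇒ south tree tree tree south S S S ⇒ south tree tree tree south tree G S S ⇒ south tree tree tree south tree one tree south S S ⇒ south tree tree tree south tree one tree south south S ⇒ south tree tree tree south tree one tree south south south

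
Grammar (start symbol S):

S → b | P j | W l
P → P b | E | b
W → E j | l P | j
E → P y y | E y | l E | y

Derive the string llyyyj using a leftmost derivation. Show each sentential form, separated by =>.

S => Pj => Ej => Pyyj => Eyyj => lEyyj => llEyyj => llyyyj

S => Pj   [S → P j]
Pj => Ej   [P → E]
Ej => Pyyj   [E → P y y]
Pyyj => Eyyj   [P → E]
Eyyj => lEyyj   [E → l E]
lEyyj => llEyyj   [E → l E]
llEyyj => llyyyj   [E → y]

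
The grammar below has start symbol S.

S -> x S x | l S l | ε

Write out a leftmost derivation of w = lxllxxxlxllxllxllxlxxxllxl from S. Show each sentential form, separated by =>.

S => lSl => lxSxl => lxlSlxl => lxllSllxl => lxllxSxllxl => lxllxxSxxllxl => lxllxxxSxxxllxl => lxllxxxlSlxxxllxl => lxllxxxlxSxlxxxllxl => lxllxxxlxlSlxlxxxllxl => lxllxxxlxllSllxlxxxllxl => lxllxxxlxllxSxllxlxxxllxl => lxllxxxlxllxlSlxllxlxxxllxl => lxllxxxlxllxllxllxlxxxllxl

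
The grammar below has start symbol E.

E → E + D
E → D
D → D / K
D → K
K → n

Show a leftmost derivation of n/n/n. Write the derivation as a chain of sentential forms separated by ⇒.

E ⇒ D   [E → D]
D ⇒ D/K   [D → D / K]
D/K ⇒ D/K/K   [D → D / K]
D/K/K ⇒ K/K/K   [D → K]
K/K/K ⇒ n/K/K   [K → n]
n/K/K ⇒ n/n/K   [K → n]
n/n/K ⇒ n/n/n   [K → n]

E⇒D⇒D/K⇒D/K/K⇒K/K/K⇒n/K/K⇒n/n/K⇒n/n/n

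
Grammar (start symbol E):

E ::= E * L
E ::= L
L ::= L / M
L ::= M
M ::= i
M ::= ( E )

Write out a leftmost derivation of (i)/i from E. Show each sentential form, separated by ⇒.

E ⇒ L ⇒ L/M ⇒ M/M ⇒ (E)/M ⇒ (L)/M ⇒ (M)/M ⇒ (i)/M ⇒ (i)/i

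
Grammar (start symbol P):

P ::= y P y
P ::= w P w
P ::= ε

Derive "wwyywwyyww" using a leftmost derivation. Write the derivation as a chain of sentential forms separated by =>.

P => wPw   [P ::= w P w]
wPw => wwPww   [P ::= w P w]
wwPww => wwyPyww   [P ::= y P y]
wwyPyww => wwyyPyyww   [P ::= y P y]
wwyyPyyww => wwyywPwyyww   [P ::= w P w]
wwyywPwyyww => wwyywwyyww   [P ::= ε]

P=>wPw=>wwPww=>wwyPyww=>wwyyPyyww=>wwyywPwyyww=>wwyywwyyww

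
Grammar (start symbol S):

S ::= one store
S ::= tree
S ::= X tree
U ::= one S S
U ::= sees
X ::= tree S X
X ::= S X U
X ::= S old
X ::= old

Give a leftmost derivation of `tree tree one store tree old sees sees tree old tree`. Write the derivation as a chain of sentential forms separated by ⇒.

S ⇒ X tree   [S ::= X tree]
X tree ⇒ S old tree   [X ::= S old]
S old tree ⇒ X tree old tree   [S ::= X tree]
X tree old tree ⇒ tree S X tree old tree   [X ::= tree S X]
tree S X tree old tree ⇒ tree tree X tree old tree   [S ::= tree]
tree tree X tree old tree ⇒ tree tree S X U tree old tree   [X ::= S X U]
tree tree S X U tree old tree ⇒ tree tree one store X U tree old tree   [S ::= one store]
tree tree one store X U tree old tree ⇒ tree tree one store S X U U tree old tree   [X ::= S X U]
tree tree one store S X U U tree old tree ⇒ tree tree one store tree X U U tree old tree   [S ::= tree]
tree tree one store tree X U U tree old tree ⇒ tree tree one store tree old U U tree old tree   [X ::= old]
tree tree one store tree old U U tree old tree ⇒ tree tree one store tree old sees U tree old tree   [U ::= sees]
tree tree one store tree old sees U tree old tree ⇒ tree tree one store tree old sees sees tree old tree   [U ::= sees]

S ⇒ X tree ⇒ S old tree ⇒ X tree old tree ⇒ tree S X tree old tree ⇒ tree tree X tree old tree ⇒ tree tree S X U tree old tree ⇒ tree tree one store X U tree old tree ⇒ tree tree one store S X U U tree old tree ⇒ tree tree one store tree X U U tree old tree ⇒ tree tree one store tree old U U tree old tree ⇒ tree tree one store tree old sees U tree old tree ⇒ tree tree one store tree old sees sees tree old tree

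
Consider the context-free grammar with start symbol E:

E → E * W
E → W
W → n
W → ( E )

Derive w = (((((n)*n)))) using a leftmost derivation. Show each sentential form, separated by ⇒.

E ⇒ W ⇒ (E) ⇒ (W) ⇒ ((E)) ⇒ ((W)) ⇒ (((E))) ⇒ (((W))) ⇒ ((((E)))) ⇒ ((((E*W)))) ⇒ ((((W*W)))) ⇒ (((((E)*W)))) ⇒ (((((W)*W)))) ⇒ (((((n)*W)))) ⇒ (((((n)*n))))

E ⇒ W   [E → W]
W ⇒ (E)   [W → ( E )]
(E) ⇒ (W)   [E → W]
(W) ⇒ ((E))   [W → ( E )]
((E)) ⇒ ((W))   [E → W]
((W)) ⇒ (((E)))   [W → ( E )]
(((E))) ⇒ (((W)))   [E → W]
(((W))) ⇒ ((((E))))   [W → ( E )]
((((E)))) ⇒ ((((E*W))))   [E → E * W]
((((E*W)))) ⇒ ((((W*W))))   [E → W]
((((W*W)))) ⇒ (((((E)*W))))   [W → ( E )]
(((((E)*W)))) ⇒ (((((W)*W))))   [E → W]
(((((W)*W)))) ⇒ (((((n)*W))))   [W → n]
(((((n)*W)))) ⇒ (((((n)*n))))   [W → n]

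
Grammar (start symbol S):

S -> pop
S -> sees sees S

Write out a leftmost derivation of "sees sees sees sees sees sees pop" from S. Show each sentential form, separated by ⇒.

S ⇒ sees sees S ⇒ sees sees sees sees S ⇒ sees sees sees sees sees sees S ⇒ sees sees sees sees sees sees pop

S ⇒ sees sees S   [S -> sees sees S]
sees sees S ⇒ sees sees sees sees S   [S -> sees sees S]
sees sees sees sees S ⇒ sees sees sees sees sees sees S   [S -> sees sees S]
sees sees sees sees sees sees S ⇒ sees sees sees sees sees sees pop   [S -> pop]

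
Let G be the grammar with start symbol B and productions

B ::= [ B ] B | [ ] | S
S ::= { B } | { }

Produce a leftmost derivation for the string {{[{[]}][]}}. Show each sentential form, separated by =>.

B => S   [B ::= S]
S => {B}   [S ::= { B }]
{B} => {S}   [B ::= S]
{S} => {{B}}   [S ::= { B }]
{{B}} => {{[B]B}}   [B ::= [ B ] B]
{{[B]B}} => {{[S]B}}   [B ::= S]
{{[S]B}} => {{[{B}]B}}   [S ::= { B }]
{{[{B}]B}} => {{[{[]}]B}}   [B ::= [ ]]
{{[{[]}]B}} => {{[{[]}][]}}   [B ::= [ ]]

B => S => {B} => {S} => {{B}} => {{[B]B}} => {{[S]B}} => {{[{B}]B}} => {{[{[]}]B}} => {{[{[]}][]}}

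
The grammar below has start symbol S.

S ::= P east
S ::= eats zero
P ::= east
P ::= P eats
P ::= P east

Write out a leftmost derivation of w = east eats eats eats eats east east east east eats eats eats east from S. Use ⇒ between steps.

S ⇒ P east ⇒ P eats east ⇒ P eats eats east ⇒ P eats eats eats east ⇒ P east eats eats eats east ⇒ P east east eats eats eats east ⇒ P east east east eats eats eats east ⇒ P east east east east eats eats eats east ⇒ P eats east east east east eats eats eats east ⇒ P eats eats east east east east eats eats eats east ⇒ P eats eats eats east east east east eats eats eats east ⇒ P eats eats eats eats east east east east eats eats eats east ⇒ east eats eats eats eats east east east east eats eats eats east

S ⇒ P east   [S ::= P east]
P east ⇒ P eats east   [P ::= P eats]
P eats east ⇒ P eats eats east   [P ::= P eats]
P eats eats east ⇒ P eats eats eats east   [P ::= P eats]
P eats eats eats east ⇒ P east eats eats eats east   [P ::= P east]
P east eats eats eats east ⇒ P east east eats eats eats east   [P ::= P east]
P east east eats eats eats east ⇒ P east east east eats eats eats east   [P ::= P east]
P east east east eats eats eats east ⇒ P east east east east eats eats eats east   [P ::= P east]
P east east east east eats eats eats east ⇒ P eats east east east east eats eats eats east   [P ::= P eats]
P eats east east east east eats eats eats east ⇒ P eats eats east east east east eats eats eats east   [P ::= P eats]
P eats eats east east east east eats eats eats east ⇒ P eats eats eats east east east east eats eats eats east   [P ::= P eats]
P eats eats eats east east east east eats eats eats east ⇒ P eats eats eats eats east east east east eats eats eats east   [P ::= P eats]
P eats eats eats eats east east east east eats eats eats east ⇒ east eats eats eats eats east east east east eats eats eats east   [P ::= east]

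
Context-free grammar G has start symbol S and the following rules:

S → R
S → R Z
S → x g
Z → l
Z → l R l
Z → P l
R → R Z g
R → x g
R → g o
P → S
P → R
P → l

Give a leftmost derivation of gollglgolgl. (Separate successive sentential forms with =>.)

S => RZ   [S → R Z]
RZ => RZgZ   [R → R Z g]
RZgZ => goZgZ   [R → g o]
goZgZ => goPlgZ   [Z → P l]
goPlgZ => gollgZ   [P → l]
gollgZ => gollglRl   [Z → l R l]
gollglRl => gollglRZgl   [R → R Z g]
gollglRZgl => gollglgoZgl   [R → g o]
gollglgoZgl => gollglgolgl   [Z → l]

S=>RZ=>RZgZ=>goZgZ=>goPlgZ=>gollgZ=>gollglRl=>gollglRZgl=>gollglgoZgl=>gollglgolgl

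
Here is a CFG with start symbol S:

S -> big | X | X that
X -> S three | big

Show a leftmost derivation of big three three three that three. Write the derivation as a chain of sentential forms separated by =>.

S => X => S three => X that three => S three that three => X three that three => S three three that three => X three three that three => S three three three that three => X three three three that three => big three three three that three

S => X   [S -> X]
X => S three   [X -> S three]
S three => X that three   [S -> X that]
X that three => S three that three   [X -> S three]
S three that three => X three that three   [S -> X]
X three that three => S three three that three   [X -> S three]
S three three that three => X three three that three   [S -> X]
X three three that three => S three three three that three   [X -> S three]
S three three three that three => X three three three that three   [S -> X]
X three three three that three => big three three three that three   [X -> big]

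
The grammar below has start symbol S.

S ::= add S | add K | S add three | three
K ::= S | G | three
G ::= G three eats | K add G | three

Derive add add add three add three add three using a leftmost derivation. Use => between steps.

S => S add three => S add three add three => add S add three add three => add add S add three add three => add add add K add three add three => add add add S add three add three => add add add three add three add three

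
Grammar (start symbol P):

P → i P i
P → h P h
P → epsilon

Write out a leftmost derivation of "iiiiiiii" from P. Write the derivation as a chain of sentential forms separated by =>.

P => iPi => iiPii => iiiPiii => iiiiPiiii => iiiiiiii

P => iPi   [P → i P i]
iPi => iiPii   [P → i P i]
iiPii => iiiPiii   [P → i P i]
iiiPiii => iiiiPiiii   [P → i P i]
iiiiPiiii => iiiiiiii   [P → epsilon]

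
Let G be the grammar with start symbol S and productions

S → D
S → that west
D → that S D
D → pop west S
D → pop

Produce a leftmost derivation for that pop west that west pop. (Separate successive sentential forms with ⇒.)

S ⇒ D   [S → D]
D ⇒ that S D   [D → that S D]
that S D ⇒ that D D   [S → D]
that D D ⇒ that pop west S D   [D → pop west S]
that pop west S D ⇒ that pop west that west D   [S → that west]
that pop west that west D ⇒ that pop west that west pop   [D → pop]

S ⇒ D ⇒ that S D ⇒ that D D ⇒ that pop west S D ⇒ that pop west that west D ⇒ that pop west that west pop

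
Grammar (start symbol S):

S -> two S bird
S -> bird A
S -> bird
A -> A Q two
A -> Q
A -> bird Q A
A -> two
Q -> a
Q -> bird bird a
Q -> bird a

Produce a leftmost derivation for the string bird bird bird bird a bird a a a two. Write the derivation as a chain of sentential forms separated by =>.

S => bird A => bird bird Q A => bird bird bird bird a A => bird bird bird bird a A Q two => bird bird bird bird a bird Q A Q two => bird bird bird bird a bird a A Q two => bird bird bird bird a bird a Q Q two => bird bird bird bird a bird a a Q two => bird bird bird bird a bird a a a two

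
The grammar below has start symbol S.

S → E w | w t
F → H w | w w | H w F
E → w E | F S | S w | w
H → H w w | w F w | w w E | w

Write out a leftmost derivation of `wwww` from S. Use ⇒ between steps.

S⇒Ew⇒Sww⇒Ewww⇒wwww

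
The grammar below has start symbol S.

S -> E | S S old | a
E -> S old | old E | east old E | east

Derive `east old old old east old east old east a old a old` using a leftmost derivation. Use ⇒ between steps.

S ⇒ S S old   [S -> S S old]
S S old ⇒ S S old S old   [S -> S S old]
S S old S old ⇒ E S old S old   [S -> E]
E S old S old ⇒ east old E S old S old   [E -> east old E]
east old E S old S old ⇒ east old old E S old S old   [E -> old E]
east old old E S old S old ⇒ east old old old E S old S old   [E -> old E]
east old old old E S old S old ⇒ east old old old east old E S old S old   [E -> east old E]
east old old old east old E S old S old ⇒ east old old old east old east old E S old S old   [E -> east old E]
east old old old east old east old E S old S old ⇒ east old old old east old east old east S old S old   [E -> east]
east old old old east old east old east S old S old ⇒ east old old old east old east old east a old S old   [S -> a]
east old old old east old east old east a old S old ⇒ east old old old east old east old east a old a old   [S -> a]

S ⇒ S S old ⇒ S S old S old ⇒ E S old S old ⇒ east old E S old S old ⇒ east old old E S old S old ⇒ east old old old E S old S old ⇒ east old old old east old E S old S old ⇒ east old old old east old east old E S old S old ⇒ east old old old east old east old east S old S old ⇒ east old old old east old east old east a old S old ⇒ east old old old east old east old east a old a old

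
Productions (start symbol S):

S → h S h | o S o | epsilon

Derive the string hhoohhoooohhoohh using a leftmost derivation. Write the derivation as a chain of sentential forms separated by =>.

S => hSh   [S → h S h]
hSh => hhShh   [S → h S h]
hhShh => hhoSohh   [S → o S o]
hhoSohh => hhooSoohh   [S → o S o]
hhooSoohh => hhoohShoohh   [S → h S h]
hhoohShoohh => hhoohhShhoohh   [S → h S h]
hhoohhShhoohh => hhoohhoSohhoohh   [S → o S o]
hhoohhoSohhoohh => hhoohhooSoohhoohh   [S → o S o]
hhoohhooSoohhoohh => hhoohhoooohhoohh   [S → epsilon]

S=>hSh=>hhShh=>hhoSohh=>hhooSoohh=>hhoohShoohh=>hhoohhShhoohh=>hhoohhoSohhoohh=>hhoohhooSoohhoohh=>hhoohhoooohhoohh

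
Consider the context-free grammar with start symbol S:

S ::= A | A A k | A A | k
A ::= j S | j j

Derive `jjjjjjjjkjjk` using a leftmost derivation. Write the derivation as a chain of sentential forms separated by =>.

S=>AAk=>jSAk=>jAAkAk=>jjSAkAk=>jjAAAkAk=>jjjjAAkAk=>jjjjjjAkAk=>jjjjjjjjkAk=>jjjjjjjjkjjk

S => AAk   [S ::= A A k]
AAk => jSAk   [A ::= j S]
jSAk => jAAkAk   [S ::= A A k]
jAAkAk => jjSAkAk   [A ::= j S]
jjSAkAk => jjAAAkAk   [S ::= A A]
jjAAAkAk => jjjjAAkAk   [A ::= j j]
jjjjAAkAk => jjjjjjAkAk   [A ::= j j]
jjjjjjAkAk => jjjjjjjjkAk   [A ::= j j]
jjjjjjjjkAk => jjjjjjjjkjjk   [A ::= j j]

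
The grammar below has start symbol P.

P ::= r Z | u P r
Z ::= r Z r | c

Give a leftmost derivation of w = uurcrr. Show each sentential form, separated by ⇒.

P ⇒ uPr ⇒ uuPrr ⇒ uurZrr ⇒ uurcrr

P ⇒ uPr   [P ::= u P r]
uPr ⇒ uuPrr   [P ::= u P r]
uuPrr ⇒ uurZrr   [P ::= r Z]
uurZrr ⇒ uurcrr   [Z ::= c]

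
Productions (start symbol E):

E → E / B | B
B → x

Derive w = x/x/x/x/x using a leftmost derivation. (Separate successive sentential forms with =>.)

E => E/B   [E → E / B]
E/B => E/B/B   [E → E / B]
E/B/B => E/B/B/B   [E → E / B]
E/B/B/B => E/B/B/B/B   [E → E / B]
E/B/B/B/B => B/B/B/B/B   [E → B]
B/B/B/B/B => x/B/B/B/B   [B → x]
x/B/B/B/B => x/x/B/B/B   [B → x]
x/x/B/B/B => x/x/x/B/B   [B → x]
x/x/x/B/B => x/x/x/x/B   [B → x]
x/x/x/x/B => x/x/x/x/x   [B → x]

E=>E/B=>E/B/B=>E/B/B/B=>E/B/B/B/B=>B/B/B/B/B=>x/B/B/B/B=>x/x/B/B/B=>x/x/x/B/B=>x/x/x/x/B=>x/x/x/x/x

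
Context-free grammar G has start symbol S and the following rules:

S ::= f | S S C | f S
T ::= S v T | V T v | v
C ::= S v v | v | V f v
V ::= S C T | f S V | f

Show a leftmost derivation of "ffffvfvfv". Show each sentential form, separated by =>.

S => SSC => fSSC => ffSSC => ffSSCSC => ffSSCSCSC => fffSCSCSC => ffffCSCSC => ffffvSCSC => ffffvfCSC => ffffvfvSC => ffffvfvfC => ffffvfvfv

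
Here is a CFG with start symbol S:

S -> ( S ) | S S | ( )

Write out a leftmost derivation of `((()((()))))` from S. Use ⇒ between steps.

S ⇒ (S)   [S -> ( S )]
(S) ⇒ ((S))   [S -> ( S )]
((S)) ⇒ ((SS))   [S -> S S]
((SS)) ⇒ ((()S))   [S -> ( )]
((()S)) ⇒ ((()(S)))   [S -> ( S )]
((()(S))) ⇒ ((()((S))))   [S -> ( S )]
((()((S)))) ⇒ ((()((()))))   [S -> ( )]

S ⇒ (S) ⇒ ((S)) ⇒ ((SS)) ⇒ ((()S)) ⇒ ((()(S))) ⇒ ((()((S)))) ⇒ ((()((()))))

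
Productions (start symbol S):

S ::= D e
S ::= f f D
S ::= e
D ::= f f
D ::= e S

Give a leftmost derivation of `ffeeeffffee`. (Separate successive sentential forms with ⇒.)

S ⇒ ffD   [S ::= f f D]
ffD ⇒ ffeS   [D ::= e S]
ffeS ⇒ ffeDe   [S ::= D e]
ffeDe ⇒ ffeeSe   [D ::= e S]
ffeeSe ⇒ ffeeDee   [S ::= D e]
ffeeDee ⇒ ffeeeSee   [D ::= e S]
ffeeeSee ⇒ ffeeeffDee   [S ::= f f D]
ffeeeffDee ⇒ ffeeeffffee   [D ::= f f]

S⇒ffD⇒ffeS⇒ffeDe⇒ffeeSe⇒ffeeDee⇒ffeeeSee⇒ffeeeffDee⇒ffeeeffffee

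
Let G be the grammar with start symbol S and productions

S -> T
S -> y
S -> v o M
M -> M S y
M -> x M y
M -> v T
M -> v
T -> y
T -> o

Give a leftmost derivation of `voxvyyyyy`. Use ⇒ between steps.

S ⇒ voM ⇒ voMSy ⇒ voxMySy ⇒ voxMSyySy ⇒ voxvSyySy ⇒ voxvyyySy ⇒ voxvyyyTy ⇒ voxvyyyyy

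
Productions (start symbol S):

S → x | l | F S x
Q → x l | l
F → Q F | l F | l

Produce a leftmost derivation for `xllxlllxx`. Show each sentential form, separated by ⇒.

S ⇒ FSx ⇒ QFSx ⇒ xlFSx ⇒ xllFSx ⇒ xllQFSx ⇒ xllxlFSx ⇒ xllxllFSx ⇒ xllxlllSx ⇒ xllxlllxx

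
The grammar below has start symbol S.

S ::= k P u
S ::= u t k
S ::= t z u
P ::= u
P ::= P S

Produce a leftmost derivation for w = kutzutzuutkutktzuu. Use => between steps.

S=>kPu=>kPSu=>kPSSu=>kPSSSu=>kPSSSSu=>kPSSSSSu=>kuSSSSSu=>kutzuSSSSu=>kutzutzuSSSu=>kutzutzuutkSSu=>kutzutzuutkutkSu=>kutzutzuutkutktzuu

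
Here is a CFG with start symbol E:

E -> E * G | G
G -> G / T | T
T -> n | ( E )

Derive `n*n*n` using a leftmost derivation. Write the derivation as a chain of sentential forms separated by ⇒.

E ⇒ E*G ⇒ E*G*G ⇒ G*G*G ⇒ T*G*G ⇒ n*G*G ⇒ n*T*G ⇒ n*n*G ⇒ n*n*T ⇒ n*n*n

E ⇒ E*G   [E -> E * G]
E*G ⇒ E*G*G   [E -> E * G]
E*G*G ⇒ G*G*G   [E -> G]
G*G*G ⇒ T*G*G   [G -> T]
T*G*G ⇒ n*G*G   [T -> n]
n*G*G ⇒ n*T*G   [G -> T]
n*T*G ⇒ n*n*G   [T -> n]
n*n*G ⇒ n*n*T   [G -> T]
n*n*T ⇒ n*n*n   [T -> n]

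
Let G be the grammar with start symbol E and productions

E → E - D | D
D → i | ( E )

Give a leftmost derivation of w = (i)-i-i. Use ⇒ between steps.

E ⇒ E-D ⇒ E-D-D ⇒ D-D-D ⇒ (E)-D-D ⇒ (D)-D-D ⇒ (i)-D-D ⇒ (i)-i-D ⇒ (i)-i-i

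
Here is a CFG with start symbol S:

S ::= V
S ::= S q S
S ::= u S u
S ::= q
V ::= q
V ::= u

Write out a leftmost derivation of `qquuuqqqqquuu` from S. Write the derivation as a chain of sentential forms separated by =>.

S => SqS   [S ::= S q S]
SqS => qqS   [S ::= q]
qqS => qquSu   [S ::= u S u]
qquSu => qquuSuu   [S ::= u S u]
qquuSuu => qquuuSuuu   [S ::= u S u]
qquuuSuuu => qquuuSqSuuu   [S ::= S q S]
qquuuSqSuuu => qquuuSqSqSuuu   [S ::= S q S]
qquuuSqSqSuuu => qquuuqqSqSuuu   [S ::= q]
qquuuqqSqSuuu => qquuuqqqqSuuu   [S ::= q]
qquuuqqqqSuuu => qquuuqqqqquuu   [S ::= q]

S => SqS => qqS => qquSu => qquuSuu => qquuuSuuu => qquuuSqSuuu => qquuuSqSqSuuu => qquuuqqSqSuuu => qquuuqqqqSuuu => qquuuqqqqquuu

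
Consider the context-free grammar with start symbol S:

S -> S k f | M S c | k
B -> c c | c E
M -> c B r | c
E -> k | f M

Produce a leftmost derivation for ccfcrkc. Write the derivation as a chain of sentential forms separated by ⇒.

S⇒MSc⇒cBrSc⇒ccErSc⇒ccfMrSc⇒ccfcrSc⇒ccfcrkc

S ⇒ MSc   [S -> M S c]
MSc ⇒ cBrSc   [M -> c B r]
cBrSc ⇒ ccErSc   [B -> c E]
ccErSc ⇒ ccfMrSc   [E -> f M]
ccfMrSc ⇒ ccfcrSc   [M -> c]
ccfcrSc ⇒ ccfcrkc   [S -> k]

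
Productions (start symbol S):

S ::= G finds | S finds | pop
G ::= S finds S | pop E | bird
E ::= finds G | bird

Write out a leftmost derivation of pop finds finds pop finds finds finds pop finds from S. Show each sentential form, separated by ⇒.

S ⇒ G finds ⇒ S finds S finds ⇒ S finds finds S finds ⇒ G finds finds finds S finds ⇒ S finds S finds finds finds S finds ⇒ S finds finds S finds finds finds S finds ⇒ pop finds finds S finds finds finds S finds ⇒ pop finds finds pop finds finds finds S finds ⇒ pop finds finds pop finds finds finds pop finds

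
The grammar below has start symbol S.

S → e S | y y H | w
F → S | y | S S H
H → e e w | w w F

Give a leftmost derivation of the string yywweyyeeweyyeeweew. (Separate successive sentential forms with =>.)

S => yyH   [S → y y H]
yyH => yywwF   [H → w w F]
yywwF => yywwSSH   [F → S S H]
yywwSSH => yywweSSH   [S → e S]
yywweSSH => yywweyyHSH   [S → y y H]
yywweyyHSH => yywweyyeewSH   [H → e e w]
yywweyyeewSH => yywweyyeeweSH   [S → e S]
yywweyyeeweSH => yywweyyeeweyyHH   [S → y y H]
yywweyyeeweyyHH => yywweyyeeweyyeewH   [H → e e w]
yywweyyeeweyyeewH => yywweyyeeweyyeeweew   [H → e e w]

S => yyH => yywwF => yywwSSH => yywweSSH => yywweyyHSH => yywweyyeewSH => yywweyyeeweSH => yywweyyeeweyyHH => yywweyyeeweyyeewH => yywweyyeeweyyeeweew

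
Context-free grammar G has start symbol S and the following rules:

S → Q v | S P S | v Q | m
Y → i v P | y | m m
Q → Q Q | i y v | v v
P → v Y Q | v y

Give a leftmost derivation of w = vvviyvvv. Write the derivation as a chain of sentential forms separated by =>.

S => vQ   [S → v Q]
vQ => vQQ   [Q → Q Q]
vQQ => vQQQ   [Q → Q Q]
vQQQ => vvvQQ   [Q → v v]
vvvQQ => vvviyvQ   [Q → i y v]
vvviyvQ => vvviyvvv   [Q → v v]

S => vQ => vQQ => vQQQ => vvvQQ => vvviyvQ => vvviyvvv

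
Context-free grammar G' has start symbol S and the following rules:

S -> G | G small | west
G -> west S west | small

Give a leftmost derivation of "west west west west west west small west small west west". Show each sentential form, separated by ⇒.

S ⇒ G ⇒ west S west ⇒ west G west ⇒ west west S west west ⇒ west west G small west west ⇒ west west west S west small west west ⇒ west west west G small west small west west ⇒ west west west west S west small west small west west ⇒ west west west west west west small west small west west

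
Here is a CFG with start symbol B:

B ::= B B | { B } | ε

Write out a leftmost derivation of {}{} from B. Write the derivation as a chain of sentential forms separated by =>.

B => BB   [B ::= B B]
BB => {B}B   [B ::= { B }]
{B}B => {}B   [B ::= ε]
{}B => {}{B}   [B ::= { B }]
{}{B} => {}{}   [B ::= ε]

B => BB => {B}B => {}B => {}{B} => {}{}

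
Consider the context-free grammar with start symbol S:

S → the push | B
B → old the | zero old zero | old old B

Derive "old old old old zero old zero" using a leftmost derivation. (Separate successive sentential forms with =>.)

S => B => old old B => old old old old B => old old old old zero old zero

S => B   [S → B]
B => old old B   [B → old old B]
old old B => old old old old B   [B → old old B]
old old old old B => old old old old zero old zero   [B → zero old zero]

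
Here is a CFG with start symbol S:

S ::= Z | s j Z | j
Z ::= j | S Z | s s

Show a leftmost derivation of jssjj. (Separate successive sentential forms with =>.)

S=>Z=>SZ=>ZZ=>SZZ=>ZZZ=>SZZZ=>jZZZ=>jssZZ=>jssjZ=>jssjj

S => Z   [S ::= Z]
Z => SZ   [Z ::= S Z]
SZ => ZZ   [S ::= Z]
ZZ => SZZ   [Z ::= S Z]
SZZ => ZZZ   [S ::= Z]
ZZZ => SZZZ   [Z ::= S Z]
SZZZ => jZZZ   [S ::= j]
jZZZ => jssZZ   [Z ::= s s]
jssZZ => jssjZ   [Z ::= j]
jssjZ => jssjj   [Z ::= j]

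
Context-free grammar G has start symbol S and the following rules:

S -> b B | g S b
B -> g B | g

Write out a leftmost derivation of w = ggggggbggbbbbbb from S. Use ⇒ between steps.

S ⇒ gSb ⇒ ggSbb ⇒ gggSbbb ⇒ ggggSbbbb ⇒ gggggSbbbbb ⇒ ggggggSbbbbbb ⇒ ggggggbBbbbbbb ⇒ ggggggbgBbbbbbb ⇒ ggggggbggbbbbbb

S ⇒ gSb   [S -> g S b]
gSb ⇒ ggSbb   [S -> g S b]
ggSbb ⇒ gggSbbb   [S -> g S b]
gggSbbb ⇒ ggggSbbbb   [S -> g S b]
ggggSbbbb ⇒ gggggSbbbbb   [S -> g S b]
gggggSbbbbb ⇒ ggggggSbbbbbb   [S -> g S b]
ggggggSbbbbbb ⇒ ggggggbBbbbbbb   [S -> b B]
ggggggbBbbbbbb ⇒ ggggggbgBbbbbbb   [B -> g B]
ggggggbgBbbbbbb ⇒ ggggggbggbbbbbb   [B -> g]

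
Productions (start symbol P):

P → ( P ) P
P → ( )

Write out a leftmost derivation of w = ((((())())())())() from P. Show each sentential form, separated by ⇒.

P ⇒ (P)P   [P → ( P ) P]
(P)P ⇒ ((P)P)P   [P → ( P ) P]
((P)P)P ⇒ (((P)P)P)P   [P → ( P ) P]
(((P)P)P)P ⇒ ((((P)P)P)P)P   [P → ( P ) P]
((((P)P)P)P)P ⇒ ((((())P)P)P)P   [P → ( )]
((((())P)P)P)P ⇒ ((((())())P)P)P   [P → ( )]
((((())())P)P)P ⇒ ((((())())())P)P   [P → ( )]
((((())())())P)P ⇒ ((((())())())())P   [P → ( )]
((((())())())())P ⇒ ((((())())())())()   [P → ( )]

P⇒(P)P⇒((P)P)P⇒(((P)P)P)P⇒((((P)P)P)P)P⇒((((())P)P)P)P⇒((((())())P)P)P⇒((((())())())P)P⇒((((())())())())P⇒((((())())())())()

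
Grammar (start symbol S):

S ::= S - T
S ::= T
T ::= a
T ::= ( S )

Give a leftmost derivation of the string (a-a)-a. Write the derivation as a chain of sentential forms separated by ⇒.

S ⇒ S-T ⇒ T-T ⇒ (S)-T ⇒ (S-T)-T ⇒ (T-T)-T ⇒ (a-T)-T ⇒ (a-a)-T ⇒ (a-a)-a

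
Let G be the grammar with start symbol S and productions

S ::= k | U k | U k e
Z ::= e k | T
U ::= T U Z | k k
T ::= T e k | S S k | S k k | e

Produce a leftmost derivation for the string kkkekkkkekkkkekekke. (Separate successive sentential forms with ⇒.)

S ⇒ Uke ⇒ TUZke ⇒ TekUZke ⇒ SkkekUZke ⇒ kkkekUZke ⇒ kkkekTUZZke ⇒ kkkekSkkUZZke ⇒ kkkekUkekkUZZke ⇒ kkkekkkkekkUZZke ⇒ kkkekkkkekkkkZZke ⇒ kkkekkkkekkkkekZke ⇒ kkkekkkkekkkkekekke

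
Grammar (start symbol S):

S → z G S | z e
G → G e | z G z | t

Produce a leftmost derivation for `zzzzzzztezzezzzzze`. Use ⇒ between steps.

S ⇒ zGS   [S → z G S]
zGS ⇒ zzGzS   [G → z G z]
zzGzS ⇒ zzzGzzS   [G → z G z]
zzzGzzS ⇒ zzzzGzzzS   [G → z G z]
zzzzGzzzS ⇒ zzzzzGzzzzS   [G → z G z]
zzzzzGzzzzS ⇒ zzzzzGezzzzS   [G → G e]
zzzzzGezzzzS ⇒ zzzzzzGzezzzzS   [G → z G z]
zzzzzzGzezzzzS ⇒ zzzzzzzGzzezzzzS   [G → z G z]
zzzzzzzGzzezzzzS ⇒ zzzzzzzGezzezzzzS   [G → G e]
zzzzzzzGezzezzzzS ⇒ zzzzzzztezzezzzzS   [G → t]
zzzzzzztezzezzzzS ⇒ zzzzzzztezzezzzzze   [S → z e]

S ⇒ zGS ⇒ zzGzS ⇒ zzzGzzS ⇒ zzzzGzzzS ⇒ zzzzzGzzzzS ⇒ zzzzzGezzzzS ⇒ zzzzzzGzezzzzS ⇒ zzzzzzzGzzezzzzS ⇒ zzzzzzzGezzezzzzS ⇒ zzzzzzztezzezzzzS ⇒ zzzzzzztezzezzzzze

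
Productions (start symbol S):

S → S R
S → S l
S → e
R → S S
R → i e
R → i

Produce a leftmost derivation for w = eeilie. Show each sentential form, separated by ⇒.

S⇒SR⇒eR⇒eSS⇒eSRS⇒eSlRS⇒eSRlRS⇒eeRlRS⇒eeilRS⇒eeiliS⇒eeilie

S ⇒ SR   [S → S R]
SR ⇒ eR   [S → e]
eR ⇒ eSS   [R → S S]
eSS ⇒ eSRS   [S → S R]
eSRS ⇒ eSlRS   [S → S l]
eSlRS ⇒ eSRlRS   [S → S R]
eSRlRS ⇒ eeRlRS   [S → e]
eeRlRS ⇒ eeilRS   [R → i]
eeilRS ⇒ eeiliS   [R → i]
eeiliS ⇒ eeilie   [S → e]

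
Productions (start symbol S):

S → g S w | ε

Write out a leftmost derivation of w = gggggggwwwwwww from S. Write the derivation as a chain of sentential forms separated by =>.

S => gSw   [S → g S w]
gSw => ggSww   [S → g S w]
ggSww => gggSwww   [S → g S w]
gggSwww => ggggSwwww   [S → g S w]
ggggSwwww => gggggSwwwww   [S → g S w]
gggggSwwwww => ggggggSwwwwww   [S → g S w]
ggggggSwwwwww => gggggggSwwwwwww   [S → g S w]
gggggggSwwwwwww => gggggggwwwwwww   [S → ε]

S => gSw => ggSww => gggSwww => ggggSwwww => gggggSwwwww => ggggggSwwwwww => gggggggSwwwwwww => gggggggwwwwwww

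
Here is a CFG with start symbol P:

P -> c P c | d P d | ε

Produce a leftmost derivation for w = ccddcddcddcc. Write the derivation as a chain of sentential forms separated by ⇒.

P ⇒ cPc   [P -> c P c]
cPc ⇒ ccPcc   [P -> c P c]
ccPcc ⇒ ccdPdcc   [P -> d P d]
ccdPdcc ⇒ ccddPddcc   [P -> d P d]
ccddPddcc ⇒ ccddcPcddcc   [P -> c P c]
ccddcPcddcc ⇒ ccddcdPdcddcc   [P -> d P d]
ccddcdPdcddcc ⇒ ccddcddcddcc   [P -> ε]

P⇒cPc⇒ccPcc⇒ccdPdcc⇒ccddPddcc⇒ccddcPcddcc⇒ccddcdPdcddcc⇒ccddcddcddcc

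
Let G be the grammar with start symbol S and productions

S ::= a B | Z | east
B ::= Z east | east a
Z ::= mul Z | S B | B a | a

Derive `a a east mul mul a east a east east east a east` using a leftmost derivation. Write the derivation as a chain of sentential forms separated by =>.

S => a B => a Z east => a S B east => a a B B east => a a Z east B east => a a S B east B east => a a east B east B east => a a east Z east east B east => a a east mul Z east east B east => a a east mul B a east east B east => a a east mul Z east a east east B east => a a east mul mul Z east a east east B east => a a east mul mul a east a east east B east => a a east mul mul a east a east east east a east

S => a B   [S ::= a B]
a B => a Z east   [B ::= Z east]
a Z east => a S B east   [Z ::= S B]
a S B east => a a B B east   [S ::= a B]
a a B B east => a a Z east B east   [B ::= Z east]
a a Z east B east => a a S B east B east   [Z ::= S B]
a a S B east B east => a a east B east B east   [S ::= east]
a a east B east B east => a a east Z east east B east   [B ::= Z east]
a a east Z east east B east => a a east mul Z east east B east   [Z ::= mul Z]
a a east mul Z east east B east => a a east mul B a east east B east   [Z ::= B a]
a a east mul B a east east B east => a a east mul Z east a east east B east   [B ::= Z east]
a a east mul Z east a east east B east => a a east mul mul Z east a east east B east   [Z ::= mul Z]
a a east mul mul Z east a east east B east => a a east mul mul a east a east east B east   [Z ::= a]
a a east mul mul a east a east east B east => a a east mul mul a east a east east east a east   [B ::= east a]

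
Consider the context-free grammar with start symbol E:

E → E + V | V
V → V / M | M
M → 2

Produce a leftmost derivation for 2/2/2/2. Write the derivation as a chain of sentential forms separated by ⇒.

E⇒V⇒V/M⇒V/M/M⇒V/M/M/M⇒M/M/M/M⇒2/M/M/M⇒2/2/M/M⇒2/2/2/M⇒2/2/2/2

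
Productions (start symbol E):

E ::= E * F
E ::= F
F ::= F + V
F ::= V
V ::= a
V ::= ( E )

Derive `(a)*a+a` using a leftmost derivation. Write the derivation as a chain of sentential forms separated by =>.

E => E*F   [E ::= E * F]
E*F => F*F   [E ::= F]
F*F => V*F   [F ::= V]
V*F => (E)*F   [V ::= ( E )]
(E)*F => (F)*F   [E ::= F]
(F)*F => (V)*F   [F ::= V]
(V)*F => (a)*F   [V ::= a]
(a)*F => (a)*F+V   [F ::= F + V]
(a)*F+V => (a)*V+V   [F ::= V]
(a)*V+V => (a)*a+V   [V ::= a]
(a)*a+V => (a)*a+a   [V ::= a]

E => E*F => F*F => V*F => (E)*F => (F)*F => (V)*F => (a)*F => (a)*F+V => (a)*V+V => (a)*a+V => (a)*a+a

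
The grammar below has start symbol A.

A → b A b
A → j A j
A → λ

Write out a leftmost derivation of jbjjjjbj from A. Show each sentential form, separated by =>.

A => jAj => jbAbj => jbjAjbj => jbjjAjjbj => jbjjjjbj

A => jAj   [A → j A j]
jAj => jbAbj   [A → b A b]
jbAbj => jbjAjbj   [A → j A j]
jbjAjbj => jbjjAjjbj   [A → j A j]
jbjjAjjbj => jbjjjjbj   [A → λ]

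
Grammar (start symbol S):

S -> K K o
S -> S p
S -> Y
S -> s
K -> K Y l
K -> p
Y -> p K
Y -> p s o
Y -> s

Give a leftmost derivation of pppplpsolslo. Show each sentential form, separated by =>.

S=>KKo=>pKo=>pKYlo=>pKYlYlo=>pKYlYlYlo=>ppYlYlYlo=>pppKlYlYlo=>pppplYlYlo=>pppplpsolYlo=>pppplpsolslo

S => KKo   [S -> K K o]
KKo => pKo   [K -> p]
pKo => pKYlo   [K -> K Y l]
pKYlo => pKYlYlo   [K -> K Y l]
pKYlYlo => pKYlYlYlo   [K -> K Y l]
pKYlYlYlo => ppYlYlYlo   [K -> p]
ppYlYlYlo => pppKlYlYlo   [Y -> p K]
pppKlYlYlo => pppplYlYlo   [K -> p]
pppplYlYlo => pppplpsolYlo   [Y -> p s o]
pppplpsolYlo => pppplpsolslo   [Y -> s]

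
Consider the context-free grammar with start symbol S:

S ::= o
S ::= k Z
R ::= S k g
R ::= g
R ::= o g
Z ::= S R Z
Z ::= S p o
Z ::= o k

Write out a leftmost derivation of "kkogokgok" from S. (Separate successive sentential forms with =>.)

S => kZ => kSRZ => kkZRZ => kkSRZRZ => kkoRZRZ => kkogZRZ => kkogokRZ => kkogokgZ => kkogokgok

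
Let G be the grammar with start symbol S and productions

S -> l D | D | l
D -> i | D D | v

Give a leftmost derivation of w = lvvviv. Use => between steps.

S => lD => lDD => lDDD => lvDD => lvDDD => lvvDD => lvvDDD => lvvvDD => lvvviD => lvvviv

S => lD   [S -> l D]
lD => lDD   [D -> D D]
lDD => lDDD   [D -> D D]
lDDD => lvDD   [D -> v]
lvDD => lvDDD   [D -> D D]
lvDDD => lvvDD   [D -> v]
lvvDD => lvvDDD   [D -> D D]
lvvDDD => lvvvDD   [D -> v]
lvvvDD => lvvviD   [D -> i]
lvvviD => lvvviv   [D -> v]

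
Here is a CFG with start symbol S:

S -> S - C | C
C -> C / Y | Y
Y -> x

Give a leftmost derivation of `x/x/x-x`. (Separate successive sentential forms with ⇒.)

S ⇒ S-C ⇒ C-C ⇒ C/Y-C ⇒ C/Y/Y-C ⇒ Y/Y/Y-C ⇒ x/Y/Y-C ⇒ x/x/Y-C ⇒ x/x/x-C ⇒ x/x/x-Y ⇒ x/x/x-x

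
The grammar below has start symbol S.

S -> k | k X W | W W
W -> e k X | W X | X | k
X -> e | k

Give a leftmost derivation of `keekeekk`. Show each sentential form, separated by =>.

S => kXW   [S -> k X W]
kXW => keW   [X -> e]
keW => keWX   [W -> W X]
keWX => keWXX   [W -> W X]
keWXX => keWXXX   [W -> W X]
keWXXX => keekXXXX   [W -> e k X]
keekXXXX => keekeXXX   [X -> e]
keekeXXX => keekeeXX   [X -> e]
keekeeXX => keekeekX   [X -> k]
keekeekX => keekeekk   [X -> k]

S => kXW => keW => keWX => keWXX => keWXXX => keekXXXX => keekeXXX => keekeeXX => keekeekX => keekeekk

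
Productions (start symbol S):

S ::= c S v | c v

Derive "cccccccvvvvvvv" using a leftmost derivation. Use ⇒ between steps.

S ⇒ cSv   [S ::= c S v]
cSv ⇒ ccSvv   [S ::= c S v]
ccSvv ⇒ cccSvvv   [S ::= c S v]
cccSvvv ⇒ ccccSvvvv   [S ::= c S v]
ccccSvvvv ⇒ cccccSvvvvv   [S ::= c S v]
cccccSvvvvv ⇒ ccccccSvvvvvv   [S ::= c S v]
ccccccSvvvvvv ⇒ cccccccvvvvvvv   [S ::= c v]

S ⇒ cSv ⇒ ccSvv ⇒ cccSvvv ⇒ ccccSvvvv ⇒ cccccSvvvvv ⇒ ccccccSvvvvvv ⇒ cccccccvvvvvvv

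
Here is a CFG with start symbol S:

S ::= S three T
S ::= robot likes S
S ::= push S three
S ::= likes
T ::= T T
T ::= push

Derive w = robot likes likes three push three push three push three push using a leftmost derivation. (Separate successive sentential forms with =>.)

S => S three T => S three T three T => S three T three T three T => robot likes S three T three T three T => robot likes S three T three T three T three T => robot likes likes three T three T three T three T => robot likes likes three push three T three T three T => robot likes likes three push three push three T three T => robot likes likes three push three push three push three T => robot likes likes three push three push three push three push

S => S three T   [S ::= S three T]
S three T => S three T three T   [S ::= S three T]
S three T three T => S three T three T three T   [S ::= S three T]
S three T three T three T => robot likes S three T three T three T   [S ::= robot likes S]
robot likes S three T three T three T => robot likes S three T three T three T three T   [S ::= S three T]
robot likes S three T three T three T three T => robot likes likes three T three T three T three T   [S ::= likes]
robot likes likes three T three T three T three T => robot likes likes three push three T three T three T   [T ::= push]
robot likes likes three push three T three T three T => robot likes likes three push three push three T three T   [T ::= push]
robot likes likes three push three push three T three T => robot likes likes three push three push three push three T   [T ::= push]
robot likes likes three push three push three push three T => robot likes likes three push three push three push three push   [T ::= push]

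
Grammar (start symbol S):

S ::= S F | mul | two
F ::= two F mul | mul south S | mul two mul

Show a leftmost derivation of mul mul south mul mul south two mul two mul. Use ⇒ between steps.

S ⇒ S F ⇒ S F F ⇒ mul F F ⇒ mul mul south S F ⇒ mul mul south S F F ⇒ mul mul south mul F F ⇒ mul mul south mul mul south S F ⇒ mul mul south mul mul south two F ⇒ mul mul south mul mul south two mul two mul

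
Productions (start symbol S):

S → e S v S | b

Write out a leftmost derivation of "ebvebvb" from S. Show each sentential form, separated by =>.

S => eSvS   [S → e S v S]
eSvS => ebvS   [S → b]
ebvS => ebveSvS   [S → e S v S]
ebveSvS => ebvebvS   [S → b]
ebvebvS => ebvebvb   [S → b]

S=>eSvS=>ebvS=>ebveSvS=>ebvebvS=>ebvebvb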